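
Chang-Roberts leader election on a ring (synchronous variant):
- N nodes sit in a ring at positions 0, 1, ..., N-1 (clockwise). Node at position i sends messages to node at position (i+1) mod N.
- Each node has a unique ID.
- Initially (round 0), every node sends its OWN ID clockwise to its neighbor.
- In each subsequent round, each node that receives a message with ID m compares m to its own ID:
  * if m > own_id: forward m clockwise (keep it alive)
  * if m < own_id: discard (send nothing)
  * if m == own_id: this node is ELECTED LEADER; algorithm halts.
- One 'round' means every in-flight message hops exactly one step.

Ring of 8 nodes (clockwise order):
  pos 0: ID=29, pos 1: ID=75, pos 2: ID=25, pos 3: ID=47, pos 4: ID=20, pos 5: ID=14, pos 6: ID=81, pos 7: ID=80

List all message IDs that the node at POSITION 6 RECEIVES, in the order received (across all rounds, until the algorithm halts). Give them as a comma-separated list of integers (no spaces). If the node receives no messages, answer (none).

Answer: 14,20,47,75,80,81

Derivation:
Round 1: pos1(id75) recv 29: drop; pos2(id25) recv 75: fwd; pos3(id47) recv 25: drop; pos4(id20) recv 47: fwd; pos5(id14) recv 20: fwd; pos6(id81) recv 14: drop; pos7(id80) recv 81: fwd; pos0(id29) recv 80: fwd
Round 2: pos3(id47) recv 75: fwd; pos5(id14) recv 47: fwd; pos6(id81) recv 20: drop; pos0(id29) recv 81: fwd; pos1(id75) recv 80: fwd
Round 3: pos4(id20) recv 75: fwd; pos6(id81) recv 47: drop; pos1(id75) recv 81: fwd; pos2(id25) recv 80: fwd
Round 4: pos5(id14) recv 75: fwd; pos2(id25) recv 81: fwd; pos3(id47) recv 80: fwd
Round 5: pos6(id81) recv 75: drop; pos3(id47) recv 81: fwd; pos4(id20) recv 80: fwd
Round 6: pos4(id20) recv 81: fwd; pos5(id14) recv 80: fwd
Round 7: pos5(id14) recv 81: fwd; pos6(id81) recv 80: drop
Round 8: pos6(id81) recv 81: ELECTED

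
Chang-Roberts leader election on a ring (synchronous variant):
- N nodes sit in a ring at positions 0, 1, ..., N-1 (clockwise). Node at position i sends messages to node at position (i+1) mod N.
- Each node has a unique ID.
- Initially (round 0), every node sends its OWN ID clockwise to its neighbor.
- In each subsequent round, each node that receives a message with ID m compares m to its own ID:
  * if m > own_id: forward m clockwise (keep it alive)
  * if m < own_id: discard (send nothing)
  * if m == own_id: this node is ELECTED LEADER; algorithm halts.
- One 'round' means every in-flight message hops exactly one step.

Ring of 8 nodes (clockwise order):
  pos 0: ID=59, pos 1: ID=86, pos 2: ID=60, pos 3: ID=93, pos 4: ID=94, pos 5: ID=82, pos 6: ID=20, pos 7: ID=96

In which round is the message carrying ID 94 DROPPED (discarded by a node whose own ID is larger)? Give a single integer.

Round 1: pos1(id86) recv 59: drop; pos2(id60) recv 86: fwd; pos3(id93) recv 60: drop; pos4(id94) recv 93: drop; pos5(id82) recv 94: fwd; pos6(id20) recv 82: fwd; pos7(id96) recv 20: drop; pos0(id59) recv 96: fwd
Round 2: pos3(id93) recv 86: drop; pos6(id20) recv 94: fwd; pos7(id96) recv 82: drop; pos1(id86) recv 96: fwd
Round 3: pos7(id96) recv 94: drop; pos2(id60) recv 96: fwd
Round 4: pos3(id93) recv 96: fwd
Round 5: pos4(id94) recv 96: fwd
Round 6: pos5(id82) recv 96: fwd
Round 7: pos6(id20) recv 96: fwd
Round 8: pos7(id96) recv 96: ELECTED
Message ID 94 originates at pos 4; dropped at pos 7 in round 3

Answer: 3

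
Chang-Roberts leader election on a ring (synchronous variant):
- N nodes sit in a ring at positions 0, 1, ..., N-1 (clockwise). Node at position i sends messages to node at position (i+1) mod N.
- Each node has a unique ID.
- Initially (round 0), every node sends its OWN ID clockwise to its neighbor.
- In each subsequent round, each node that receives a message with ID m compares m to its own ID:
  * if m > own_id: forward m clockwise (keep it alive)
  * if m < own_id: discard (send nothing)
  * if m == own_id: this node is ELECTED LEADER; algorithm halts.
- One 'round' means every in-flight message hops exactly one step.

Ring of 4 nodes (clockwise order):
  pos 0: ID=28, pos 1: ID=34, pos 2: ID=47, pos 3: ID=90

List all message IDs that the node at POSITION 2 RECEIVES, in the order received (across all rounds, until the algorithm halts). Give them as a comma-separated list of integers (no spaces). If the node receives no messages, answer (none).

Round 1: pos1(id34) recv 28: drop; pos2(id47) recv 34: drop; pos3(id90) recv 47: drop; pos0(id28) recv 90: fwd
Round 2: pos1(id34) recv 90: fwd
Round 3: pos2(id47) recv 90: fwd
Round 4: pos3(id90) recv 90: ELECTED

Answer: 34,90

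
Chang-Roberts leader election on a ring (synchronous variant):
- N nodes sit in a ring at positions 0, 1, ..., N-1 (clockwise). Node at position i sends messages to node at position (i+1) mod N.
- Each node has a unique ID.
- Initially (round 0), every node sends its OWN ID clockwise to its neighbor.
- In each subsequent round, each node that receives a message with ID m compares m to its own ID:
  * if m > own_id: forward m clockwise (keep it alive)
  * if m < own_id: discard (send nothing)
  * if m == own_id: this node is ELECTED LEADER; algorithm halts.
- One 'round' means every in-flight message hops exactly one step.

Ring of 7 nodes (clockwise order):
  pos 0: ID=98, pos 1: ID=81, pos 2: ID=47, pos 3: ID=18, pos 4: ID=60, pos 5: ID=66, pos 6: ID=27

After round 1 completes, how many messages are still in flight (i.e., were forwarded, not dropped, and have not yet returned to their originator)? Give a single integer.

Round 1: pos1(id81) recv 98: fwd; pos2(id47) recv 81: fwd; pos3(id18) recv 47: fwd; pos4(id60) recv 18: drop; pos5(id66) recv 60: drop; pos6(id27) recv 66: fwd; pos0(id98) recv 27: drop
After round 1: 4 messages still in flight

Answer: 4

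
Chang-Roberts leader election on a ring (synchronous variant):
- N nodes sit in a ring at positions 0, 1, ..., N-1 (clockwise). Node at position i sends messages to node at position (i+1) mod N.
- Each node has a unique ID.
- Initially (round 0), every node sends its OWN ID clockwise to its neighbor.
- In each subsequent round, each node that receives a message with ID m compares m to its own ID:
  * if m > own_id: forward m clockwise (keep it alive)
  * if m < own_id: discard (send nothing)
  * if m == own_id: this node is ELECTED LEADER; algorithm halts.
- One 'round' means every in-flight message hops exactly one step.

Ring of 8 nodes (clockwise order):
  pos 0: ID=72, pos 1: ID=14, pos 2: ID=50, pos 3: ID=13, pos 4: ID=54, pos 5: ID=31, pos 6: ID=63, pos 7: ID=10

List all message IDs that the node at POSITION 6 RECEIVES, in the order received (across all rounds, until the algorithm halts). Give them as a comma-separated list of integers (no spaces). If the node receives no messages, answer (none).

Round 1: pos1(id14) recv 72: fwd; pos2(id50) recv 14: drop; pos3(id13) recv 50: fwd; pos4(id54) recv 13: drop; pos5(id31) recv 54: fwd; pos6(id63) recv 31: drop; pos7(id10) recv 63: fwd; pos0(id72) recv 10: drop
Round 2: pos2(id50) recv 72: fwd; pos4(id54) recv 50: drop; pos6(id63) recv 54: drop; pos0(id72) recv 63: drop
Round 3: pos3(id13) recv 72: fwd
Round 4: pos4(id54) recv 72: fwd
Round 5: pos5(id31) recv 72: fwd
Round 6: pos6(id63) recv 72: fwd
Round 7: pos7(id10) recv 72: fwd
Round 8: pos0(id72) recv 72: ELECTED

Answer: 31,54,72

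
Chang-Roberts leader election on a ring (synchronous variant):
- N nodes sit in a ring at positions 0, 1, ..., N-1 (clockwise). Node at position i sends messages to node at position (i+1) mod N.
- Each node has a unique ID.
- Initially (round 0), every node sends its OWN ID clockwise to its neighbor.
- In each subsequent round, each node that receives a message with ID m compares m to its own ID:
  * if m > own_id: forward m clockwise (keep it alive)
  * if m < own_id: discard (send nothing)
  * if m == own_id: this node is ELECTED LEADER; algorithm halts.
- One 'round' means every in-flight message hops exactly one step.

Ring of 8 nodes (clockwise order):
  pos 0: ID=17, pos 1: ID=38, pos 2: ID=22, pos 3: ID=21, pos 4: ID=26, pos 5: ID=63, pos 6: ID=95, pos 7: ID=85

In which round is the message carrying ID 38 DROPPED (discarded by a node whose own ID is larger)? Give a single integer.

Round 1: pos1(id38) recv 17: drop; pos2(id22) recv 38: fwd; pos3(id21) recv 22: fwd; pos4(id26) recv 21: drop; pos5(id63) recv 26: drop; pos6(id95) recv 63: drop; pos7(id85) recv 95: fwd; pos0(id17) recv 85: fwd
Round 2: pos3(id21) recv 38: fwd; pos4(id26) recv 22: drop; pos0(id17) recv 95: fwd; pos1(id38) recv 85: fwd
Round 3: pos4(id26) recv 38: fwd; pos1(id38) recv 95: fwd; pos2(id22) recv 85: fwd
Round 4: pos5(id63) recv 38: drop; pos2(id22) recv 95: fwd; pos3(id21) recv 85: fwd
Round 5: pos3(id21) recv 95: fwd; pos4(id26) recv 85: fwd
Round 6: pos4(id26) recv 95: fwd; pos5(id63) recv 85: fwd
Round 7: pos5(id63) recv 95: fwd; pos6(id95) recv 85: drop
Round 8: pos6(id95) recv 95: ELECTED
Message ID 38 originates at pos 1; dropped at pos 5 in round 4

Answer: 4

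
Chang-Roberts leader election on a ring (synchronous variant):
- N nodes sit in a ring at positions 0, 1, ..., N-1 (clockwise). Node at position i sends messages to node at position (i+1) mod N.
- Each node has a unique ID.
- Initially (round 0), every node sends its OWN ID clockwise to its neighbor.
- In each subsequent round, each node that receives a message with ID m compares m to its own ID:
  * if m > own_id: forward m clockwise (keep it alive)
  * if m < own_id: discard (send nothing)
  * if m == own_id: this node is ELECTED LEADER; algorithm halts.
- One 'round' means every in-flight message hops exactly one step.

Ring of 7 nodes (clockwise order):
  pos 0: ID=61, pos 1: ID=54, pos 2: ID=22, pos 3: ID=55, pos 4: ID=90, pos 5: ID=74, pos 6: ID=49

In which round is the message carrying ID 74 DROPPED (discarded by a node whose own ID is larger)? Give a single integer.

Answer: 6

Derivation:
Round 1: pos1(id54) recv 61: fwd; pos2(id22) recv 54: fwd; pos3(id55) recv 22: drop; pos4(id90) recv 55: drop; pos5(id74) recv 90: fwd; pos6(id49) recv 74: fwd; pos0(id61) recv 49: drop
Round 2: pos2(id22) recv 61: fwd; pos3(id55) recv 54: drop; pos6(id49) recv 90: fwd; pos0(id61) recv 74: fwd
Round 3: pos3(id55) recv 61: fwd; pos0(id61) recv 90: fwd; pos1(id54) recv 74: fwd
Round 4: pos4(id90) recv 61: drop; pos1(id54) recv 90: fwd; pos2(id22) recv 74: fwd
Round 5: pos2(id22) recv 90: fwd; pos3(id55) recv 74: fwd
Round 6: pos3(id55) recv 90: fwd; pos4(id90) recv 74: drop
Round 7: pos4(id90) recv 90: ELECTED
Message ID 74 originates at pos 5; dropped at pos 4 in round 6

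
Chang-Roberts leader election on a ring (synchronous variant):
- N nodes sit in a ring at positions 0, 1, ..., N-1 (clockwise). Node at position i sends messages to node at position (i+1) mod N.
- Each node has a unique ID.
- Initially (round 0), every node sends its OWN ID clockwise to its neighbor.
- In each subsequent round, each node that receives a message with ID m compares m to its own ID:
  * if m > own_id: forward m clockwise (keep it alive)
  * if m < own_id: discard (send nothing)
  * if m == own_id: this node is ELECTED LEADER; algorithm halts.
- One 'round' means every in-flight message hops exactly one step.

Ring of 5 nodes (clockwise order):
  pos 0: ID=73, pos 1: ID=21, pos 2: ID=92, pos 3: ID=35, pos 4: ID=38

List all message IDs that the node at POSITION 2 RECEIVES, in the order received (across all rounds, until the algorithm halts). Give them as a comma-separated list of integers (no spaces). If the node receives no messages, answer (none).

Answer: 21,73,92

Derivation:
Round 1: pos1(id21) recv 73: fwd; pos2(id92) recv 21: drop; pos3(id35) recv 92: fwd; pos4(id38) recv 35: drop; pos0(id73) recv 38: drop
Round 2: pos2(id92) recv 73: drop; pos4(id38) recv 92: fwd
Round 3: pos0(id73) recv 92: fwd
Round 4: pos1(id21) recv 92: fwd
Round 5: pos2(id92) recv 92: ELECTED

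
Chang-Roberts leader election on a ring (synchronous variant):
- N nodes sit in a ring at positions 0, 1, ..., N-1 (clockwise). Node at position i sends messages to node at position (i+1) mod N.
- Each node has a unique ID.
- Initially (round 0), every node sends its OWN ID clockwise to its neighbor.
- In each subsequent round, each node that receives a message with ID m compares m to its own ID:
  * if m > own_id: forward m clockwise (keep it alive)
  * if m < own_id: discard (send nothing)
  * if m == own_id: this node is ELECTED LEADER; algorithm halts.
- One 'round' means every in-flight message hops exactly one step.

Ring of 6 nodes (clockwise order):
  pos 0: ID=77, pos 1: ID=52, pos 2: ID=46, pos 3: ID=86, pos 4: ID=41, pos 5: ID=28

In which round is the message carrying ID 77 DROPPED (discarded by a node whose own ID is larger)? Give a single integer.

Answer: 3

Derivation:
Round 1: pos1(id52) recv 77: fwd; pos2(id46) recv 52: fwd; pos3(id86) recv 46: drop; pos4(id41) recv 86: fwd; pos5(id28) recv 41: fwd; pos0(id77) recv 28: drop
Round 2: pos2(id46) recv 77: fwd; pos3(id86) recv 52: drop; pos5(id28) recv 86: fwd; pos0(id77) recv 41: drop
Round 3: pos3(id86) recv 77: drop; pos0(id77) recv 86: fwd
Round 4: pos1(id52) recv 86: fwd
Round 5: pos2(id46) recv 86: fwd
Round 6: pos3(id86) recv 86: ELECTED
Message ID 77 originates at pos 0; dropped at pos 3 in round 3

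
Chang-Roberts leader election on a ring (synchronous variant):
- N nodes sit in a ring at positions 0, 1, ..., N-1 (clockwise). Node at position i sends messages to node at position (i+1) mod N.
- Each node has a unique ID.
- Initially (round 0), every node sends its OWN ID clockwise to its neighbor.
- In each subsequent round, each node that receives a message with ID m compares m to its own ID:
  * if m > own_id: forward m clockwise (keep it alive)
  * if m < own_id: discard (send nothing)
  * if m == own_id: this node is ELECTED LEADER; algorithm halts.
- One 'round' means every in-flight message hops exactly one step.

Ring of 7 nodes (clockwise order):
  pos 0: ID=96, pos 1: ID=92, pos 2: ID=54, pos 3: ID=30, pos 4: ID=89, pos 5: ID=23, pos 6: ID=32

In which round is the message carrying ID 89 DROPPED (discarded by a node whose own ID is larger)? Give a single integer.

Round 1: pos1(id92) recv 96: fwd; pos2(id54) recv 92: fwd; pos3(id30) recv 54: fwd; pos4(id89) recv 30: drop; pos5(id23) recv 89: fwd; pos6(id32) recv 23: drop; pos0(id96) recv 32: drop
Round 2: pos2(id54) recv 96: fwd; pos3(id30) recv 92: fwd; pos4(id89) recv 54: drop; pos6(id32) recv 89: fwd
Round 3: pos3(id30) recv 96: fwd; pos4(id89) recv 92: fwd; pos0(id96) recv 89: drop
Round 4: pos4(id89) recv 96: fwd; pos5(id23) recv 92: fwd
Round 5: pos5(id23) recv 96: fwd; pos6(id32) recv 92: fwd
Round 6: pos6(id32) recv 96: fwd; pos0(id96) recv 92: drop
Round 7: pos0(id96) recv 96: ELECTED
Message ID 89 originates at pos 4; dropped at pos 0 in round 3

Answer: 3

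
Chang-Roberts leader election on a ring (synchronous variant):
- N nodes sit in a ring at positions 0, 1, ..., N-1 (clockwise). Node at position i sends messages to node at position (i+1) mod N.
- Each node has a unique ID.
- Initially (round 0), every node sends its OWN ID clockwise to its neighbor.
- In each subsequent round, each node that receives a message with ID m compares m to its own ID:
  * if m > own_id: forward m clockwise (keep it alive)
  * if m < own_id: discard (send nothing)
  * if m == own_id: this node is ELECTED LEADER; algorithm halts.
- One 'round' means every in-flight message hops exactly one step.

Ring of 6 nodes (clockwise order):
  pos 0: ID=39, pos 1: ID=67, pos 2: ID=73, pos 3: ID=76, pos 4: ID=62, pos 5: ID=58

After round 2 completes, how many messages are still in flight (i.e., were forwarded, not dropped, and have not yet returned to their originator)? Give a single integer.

Answer: 2

Derivation:
Round 1: pos1(id67) recv 39: drop; pos2(id73) recv 67: drop; pos3(id76) recv 73: drop; pos4(id62) recv 76: fwd; pos5(id58) recv 62: fwd; pos0(id39) recv 58: fwd
Round 2: pos5(id58) recv 76: fwd; pos0(id39) recv 62: fwd; pos1(id67) recv 58: drop
After round 2: 2 messages still in flight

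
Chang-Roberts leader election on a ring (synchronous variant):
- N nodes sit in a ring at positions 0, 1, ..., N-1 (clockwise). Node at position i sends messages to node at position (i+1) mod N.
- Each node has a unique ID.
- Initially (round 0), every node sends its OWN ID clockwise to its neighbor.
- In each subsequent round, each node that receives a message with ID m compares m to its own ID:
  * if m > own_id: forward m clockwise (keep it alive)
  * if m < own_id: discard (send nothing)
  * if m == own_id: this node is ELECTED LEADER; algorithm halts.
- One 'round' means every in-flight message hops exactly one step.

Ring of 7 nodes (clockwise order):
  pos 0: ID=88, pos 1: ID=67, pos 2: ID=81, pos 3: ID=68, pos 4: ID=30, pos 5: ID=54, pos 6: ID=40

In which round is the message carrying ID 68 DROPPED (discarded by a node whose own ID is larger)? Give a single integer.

Answer: 4

Derivation:
Round 1: pos1(id67) recv 88: fwd; pos2(id81) recv 67: drop; pos3(id68) recv 81: fwd; pos4(id30) recv 68: fwd; pos5(id54) recv 30: drop; pos6(id40) recv 54: fwd; pos0(id88) recv 40: drop
Round 2: pos2(id81) recv 88: fwd; pos4(id30) recv 81: fwd; pos5(id54) recv 68: fwd; pos0(id88) recv 54: drop
Round 3: pos3(id68) recv 88: fwd; pos5(id54) recv 81: fwd; pos6(id40) recv 68: fwd
Round 4: pos4(id30) recv 88: fwd; pos6(id40) recv 81: fwd; pos0(id88) recv 68: drop
Round 5: pos5(id54) recv 88: fwd; pos0(id88) recv 81: drop
Round 6: pos6(id40) recv 88: fwd
Round 7: pos0(id88) recv 88: ELECTED
Message ID 68 originates at pos 3; dropped at pos 0 in round 4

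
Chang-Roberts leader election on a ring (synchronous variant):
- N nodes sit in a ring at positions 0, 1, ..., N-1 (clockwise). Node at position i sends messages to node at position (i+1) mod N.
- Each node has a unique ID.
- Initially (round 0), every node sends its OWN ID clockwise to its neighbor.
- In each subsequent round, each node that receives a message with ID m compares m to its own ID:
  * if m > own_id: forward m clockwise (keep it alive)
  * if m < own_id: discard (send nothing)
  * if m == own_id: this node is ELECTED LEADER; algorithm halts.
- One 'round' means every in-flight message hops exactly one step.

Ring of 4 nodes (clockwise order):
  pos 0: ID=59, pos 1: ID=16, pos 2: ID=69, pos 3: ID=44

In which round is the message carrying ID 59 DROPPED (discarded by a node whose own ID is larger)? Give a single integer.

Answer: 2

Derivation:
Round 1: pos1(id16) recv 59: fwd; pos2(id69) recv 16: drop; pos3(id44) recv 69: fwd; pos0(id59) recv 44: drop
Round 2: pos2(id69) recv 59: drop; pos0(id59) recv 69: fwd
Round 3: pos1(id16) recv 69: fwd
Round 4: pos2(id69) recv 69: ELECTED
Message ID 59 originates at pos 0; dropped at pos 2 in round 2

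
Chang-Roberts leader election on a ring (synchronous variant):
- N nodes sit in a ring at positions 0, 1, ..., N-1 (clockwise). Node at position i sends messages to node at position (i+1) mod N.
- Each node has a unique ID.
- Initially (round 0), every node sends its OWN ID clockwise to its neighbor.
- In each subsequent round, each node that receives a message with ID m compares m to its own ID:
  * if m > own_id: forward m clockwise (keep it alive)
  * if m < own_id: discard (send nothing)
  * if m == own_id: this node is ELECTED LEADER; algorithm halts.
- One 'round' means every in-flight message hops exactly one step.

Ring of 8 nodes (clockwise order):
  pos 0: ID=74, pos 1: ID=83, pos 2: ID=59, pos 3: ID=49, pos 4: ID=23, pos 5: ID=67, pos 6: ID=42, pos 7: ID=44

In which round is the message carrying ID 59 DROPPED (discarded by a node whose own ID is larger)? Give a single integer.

Answer: 3

Derivation:
Round 1: pos1(id83) recv 74: drop; pos2(id59) recv 83: fwd; pos3(id49) recv 59: fwd; pos4(id23) recv 49: fwd; pos5(id67) recv 23: drop; pos6(id42) recv 67: fwd; pos7(id44) recv 42: drop; pos0(id74) recv 44: drop
Round 2: pos3(id49) recv 83: fwd; pos4(id23) recv 59: fwd; pos5(id67) recv 49: drop; pos7(id44) recv 67: fwd
Round 3: pos4(id23) recv 83: fwd; pos5(id67) recv 59: drop; pos0(id74) recv 67: drop
Round 4: pos5(id67) recv 83: fwd
Round 5: pos6(id42) recv 83: fwd
Round 6: pos7(id44) recv 83: fwd
Round 7: pos0(id74) recv 83: fwd
Round 8: pos1(id83) recv 83: ELECTED
Message ID 59 originates at pos 2; dropped at pos 5 in round 3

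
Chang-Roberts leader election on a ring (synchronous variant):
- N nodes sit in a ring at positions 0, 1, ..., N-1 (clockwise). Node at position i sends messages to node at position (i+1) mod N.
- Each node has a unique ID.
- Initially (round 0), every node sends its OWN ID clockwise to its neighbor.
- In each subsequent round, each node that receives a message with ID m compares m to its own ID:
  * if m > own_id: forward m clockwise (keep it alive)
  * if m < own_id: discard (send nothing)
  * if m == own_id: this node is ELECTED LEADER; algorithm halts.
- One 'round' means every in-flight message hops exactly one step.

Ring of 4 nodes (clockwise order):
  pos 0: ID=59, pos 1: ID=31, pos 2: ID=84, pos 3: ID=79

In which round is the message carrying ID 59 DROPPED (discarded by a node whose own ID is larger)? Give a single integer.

Answer: 2

Derivation:
Round 1: pos1(id31) recv 59: fwd; pos2(id84) recv 31: drop; pos3(id79) recv 84: fwd; pos0(id59) recv 79: fwd
Round 2: pos2(id84) recv 59: drop; pos0(id59) recv 84: fwd; pos1(id31) recv 79: fwd
Round 3: pos1(id31) recv 84: fwd; pos2(id84) recv 79: drop
Round 4: pos2(id84) recv 84: ELECTED
Message ID 59 originates at pos 0; dropped at pos 2 in round 2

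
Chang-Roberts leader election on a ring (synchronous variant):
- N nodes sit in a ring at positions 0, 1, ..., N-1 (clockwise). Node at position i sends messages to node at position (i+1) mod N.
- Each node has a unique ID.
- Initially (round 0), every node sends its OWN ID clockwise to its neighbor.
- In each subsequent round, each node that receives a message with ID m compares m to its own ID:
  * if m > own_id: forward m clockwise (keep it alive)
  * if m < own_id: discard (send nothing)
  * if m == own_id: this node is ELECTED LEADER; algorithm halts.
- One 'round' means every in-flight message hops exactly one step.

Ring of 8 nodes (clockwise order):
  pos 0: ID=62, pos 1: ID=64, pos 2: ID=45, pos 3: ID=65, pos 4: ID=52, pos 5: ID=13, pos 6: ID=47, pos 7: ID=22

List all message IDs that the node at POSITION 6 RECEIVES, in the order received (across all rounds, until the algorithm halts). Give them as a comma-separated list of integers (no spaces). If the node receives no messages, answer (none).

Round 1: pos1(id64) recv 62: drop; pos2(id45) recv 64: fwd; pos3(id65) recv 45: drop; pos4(id52) recv 65: fwd; pos5(id13) recv 52: fwd; pos6(id47) recv 13: drop; pos7(id22) recv 47: fwd; pos0(id62) recv 22: drop
Round 2: pos3(id65) recv 64: drop; pos5(id13) recv 65: fwd; pos6(id47) recv 52: fwd; pos0(id62) recv 47: drop
Round 3: pos6(id47) recv 65: fwd; pos7(id22) recv 52: fwd
Round 4: pos7(id22) recv 65: fwd; pos0(id62) recv 52: drop
Round 5: pos0(id62) recv 65: fwd
Round 6: pos1(id64) recv 65: fwd
Round 7: pos2(id45) recv 65: fwd
Round 8: pos3(id65) recv 65: ELECTED

Answer: 13,52,65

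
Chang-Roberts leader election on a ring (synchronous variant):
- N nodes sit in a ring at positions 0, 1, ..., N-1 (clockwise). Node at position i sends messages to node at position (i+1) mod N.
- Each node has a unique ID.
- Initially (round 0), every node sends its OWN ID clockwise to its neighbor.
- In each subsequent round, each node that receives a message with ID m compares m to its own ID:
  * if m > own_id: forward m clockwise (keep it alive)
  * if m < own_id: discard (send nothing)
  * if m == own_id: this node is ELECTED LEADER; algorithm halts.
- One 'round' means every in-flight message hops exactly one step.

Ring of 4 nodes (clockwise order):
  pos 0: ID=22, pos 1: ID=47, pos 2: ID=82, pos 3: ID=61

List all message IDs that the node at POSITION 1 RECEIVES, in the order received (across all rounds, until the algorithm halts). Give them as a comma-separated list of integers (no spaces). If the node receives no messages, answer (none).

Answer: 22,61,82

Derivation:
Round 1: pos1(id47) recv 22: drop; pos2(id82) recv 47: drop; pos3(id61) recv 82: fwd; pos0(id22) recv 61: fwd
Round 2: pos0(id22) recv 82: fwd; pos1(id47) recv 61: fwd
Round 3: pos1(id47) recv 82: fwd; pos2(id82) recv 61: drop
Round 4: pos2(id82) recv 82: ELECTED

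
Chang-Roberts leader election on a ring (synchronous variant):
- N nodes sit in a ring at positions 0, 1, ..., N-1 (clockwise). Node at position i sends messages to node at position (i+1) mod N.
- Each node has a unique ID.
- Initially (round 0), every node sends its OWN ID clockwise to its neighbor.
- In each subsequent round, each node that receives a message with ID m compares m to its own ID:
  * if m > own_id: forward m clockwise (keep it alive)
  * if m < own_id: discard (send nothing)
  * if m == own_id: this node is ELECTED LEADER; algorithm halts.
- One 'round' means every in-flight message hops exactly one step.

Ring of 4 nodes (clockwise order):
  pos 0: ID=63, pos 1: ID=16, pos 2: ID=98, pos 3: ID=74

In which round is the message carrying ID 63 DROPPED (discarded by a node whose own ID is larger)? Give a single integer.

Answer: 2

Derivation:
Round 1: pos1(id16) recv 63: fwd; pos2(id98) recv 16: drop; pos3(id74) recv 98: fwd; pos0(id63) recv 74: fwd
Round 2: pos2(id98) recv 63: drop; pos0(id63) recv 98: fwd; pos1(id16) recv 74: fwd
Round 3: pos1(id16) recv 98: fwd; pos2(id98) recv 74: drop
Round 4: pos2(id98) recv 98: ELECTED
Message ID 63 originates at pos 0; dropped at pos 2 in round 2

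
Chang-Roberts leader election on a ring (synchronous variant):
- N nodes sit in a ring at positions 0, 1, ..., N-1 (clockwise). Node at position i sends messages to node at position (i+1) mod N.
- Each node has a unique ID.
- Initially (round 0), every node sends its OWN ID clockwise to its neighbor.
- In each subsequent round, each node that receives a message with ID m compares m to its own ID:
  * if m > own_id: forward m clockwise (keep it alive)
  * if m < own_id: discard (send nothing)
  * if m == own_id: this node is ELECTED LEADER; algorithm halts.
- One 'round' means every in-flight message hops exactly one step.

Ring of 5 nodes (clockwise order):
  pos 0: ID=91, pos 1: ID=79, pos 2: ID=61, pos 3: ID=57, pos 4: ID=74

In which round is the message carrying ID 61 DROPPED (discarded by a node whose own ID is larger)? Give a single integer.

Answer: 2

Derivation:
Round 1: pos1(id79) recv 91: fwd; pos2(id61) recv 79: fwd; pos3(id57) recv 61: fwd; pos4(id74) recv 57: drop; pos0(id91) recv 74: drop
Round 2: pos2(id61) recv 91: fwd; pos3(id57) recv 79: fwd; pos4(id74) recv 61: drop
Round 3: pos3(id57) recv 91: fwd; pos4(id74) recv 79: fwd
Round 4: pos4(id74) recv 91: fwd; pos0(id91) recv 79: drop
Round 5: pos0(id91) recv 91: ELECTED
Message ID 61 originates at pos 2; dropped at pos 4 in round 2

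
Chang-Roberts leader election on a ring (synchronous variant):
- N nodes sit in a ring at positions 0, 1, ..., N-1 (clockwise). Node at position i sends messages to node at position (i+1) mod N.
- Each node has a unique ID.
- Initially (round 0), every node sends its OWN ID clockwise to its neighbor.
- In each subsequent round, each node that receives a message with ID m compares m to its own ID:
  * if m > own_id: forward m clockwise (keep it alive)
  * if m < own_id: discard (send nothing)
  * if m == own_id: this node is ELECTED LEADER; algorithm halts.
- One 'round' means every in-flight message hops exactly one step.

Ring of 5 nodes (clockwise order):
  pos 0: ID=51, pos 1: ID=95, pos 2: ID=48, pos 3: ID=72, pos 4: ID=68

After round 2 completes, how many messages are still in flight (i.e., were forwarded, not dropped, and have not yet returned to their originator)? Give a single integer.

Round 1: pos1(id95) recv 51: drop; pos2(id48) recv 95: fwd; pos3(id72) recv 48: drop; pos4(id68) recv 72: fwd; pos0(id51) recv 68: fwd
Round 2: pos3(id72) recv 95: fwd; pos0(id51) recv 72: fwd; pos1(id95) recv 68: drop
After round 2: 2 messages still in flight

Answer: 2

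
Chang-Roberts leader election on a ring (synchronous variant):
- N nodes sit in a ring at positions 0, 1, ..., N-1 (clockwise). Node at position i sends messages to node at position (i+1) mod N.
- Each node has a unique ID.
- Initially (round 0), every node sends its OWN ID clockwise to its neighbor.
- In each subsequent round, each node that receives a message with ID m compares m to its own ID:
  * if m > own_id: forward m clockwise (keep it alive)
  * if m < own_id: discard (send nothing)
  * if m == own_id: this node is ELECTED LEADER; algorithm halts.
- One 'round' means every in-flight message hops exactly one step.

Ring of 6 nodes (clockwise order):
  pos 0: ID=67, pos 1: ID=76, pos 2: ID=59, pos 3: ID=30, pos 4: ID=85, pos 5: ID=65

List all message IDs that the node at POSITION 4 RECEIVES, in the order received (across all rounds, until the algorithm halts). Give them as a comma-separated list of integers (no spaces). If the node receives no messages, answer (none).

Answer: 30,59,76,85

Derivation:
Round 1: pos1(id76) recv 67: drop; pos2(id59) recv 76: fwd; pos3(id30) recv 59: fwd; pos4(id85) recv 30: drop; pos5(id65) recv 85: fwd; pos0(id67) recv 65: drop
Round 2: pos3(id30) recv 76: fwd; pos4(id85) recv 59: drop; pos0(id67) recv 85: fwd
Round 3: pos4(id85) recv 76: drop; pos1(id76) recv 85: fwd
Round 4: pos2(id59) recv 85: fwd
Round 5: pos3(id30) recv 85: fwd
Round 6: pos4(id85) recv 85: ELECTED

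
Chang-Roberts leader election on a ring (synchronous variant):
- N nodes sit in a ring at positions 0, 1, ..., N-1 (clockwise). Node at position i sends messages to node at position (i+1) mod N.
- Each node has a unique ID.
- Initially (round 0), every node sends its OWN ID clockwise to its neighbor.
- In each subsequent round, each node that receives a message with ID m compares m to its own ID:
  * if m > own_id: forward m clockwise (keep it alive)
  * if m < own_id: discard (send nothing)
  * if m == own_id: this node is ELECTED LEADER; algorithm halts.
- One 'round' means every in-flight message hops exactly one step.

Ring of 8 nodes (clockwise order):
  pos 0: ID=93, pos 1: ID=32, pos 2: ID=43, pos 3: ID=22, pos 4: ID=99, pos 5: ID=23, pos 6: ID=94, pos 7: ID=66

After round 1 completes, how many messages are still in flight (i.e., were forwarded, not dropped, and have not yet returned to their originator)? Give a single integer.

Round 1: pos1(id32) recv 93: fwd; pos2(id43) recv 32: drop; pos3(id22) recv 43: fwd; pos4(id99) recv 22: drop; pos5(id23) recv 99: fwd; pos6(id94) recv 23: drop; pos7(id66) recv 94: fwd; pos0(id93) recv 66: drop
After round 1: 4 messages still in flight

Answer: 4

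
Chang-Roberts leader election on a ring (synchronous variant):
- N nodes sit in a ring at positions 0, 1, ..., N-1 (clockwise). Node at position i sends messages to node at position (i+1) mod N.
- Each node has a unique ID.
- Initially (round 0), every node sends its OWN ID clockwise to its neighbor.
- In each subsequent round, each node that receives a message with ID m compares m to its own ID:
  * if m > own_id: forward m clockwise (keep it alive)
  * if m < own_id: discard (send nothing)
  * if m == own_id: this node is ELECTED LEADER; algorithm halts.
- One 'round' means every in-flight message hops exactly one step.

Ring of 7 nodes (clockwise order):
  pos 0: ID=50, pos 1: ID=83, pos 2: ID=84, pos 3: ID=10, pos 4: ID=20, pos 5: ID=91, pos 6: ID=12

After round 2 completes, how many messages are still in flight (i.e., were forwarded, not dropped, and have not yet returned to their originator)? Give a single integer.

Answer: 2

Derivation:
Round 1: pos1(id83) recv 50: drop; pos2(id84) recv 83: drop; pos3(id10) recv 84: fwd; pos4(id20) recv 10: drop; pos5(id91) recv 20: drop; pos6(id12) recv 91: fwd; pos0(id50) recv 12: drop
Round 2: pos4(id20) recv 84: fwd; pos0(id50) recv 91: fwd
After round 2: 2 messages still in flight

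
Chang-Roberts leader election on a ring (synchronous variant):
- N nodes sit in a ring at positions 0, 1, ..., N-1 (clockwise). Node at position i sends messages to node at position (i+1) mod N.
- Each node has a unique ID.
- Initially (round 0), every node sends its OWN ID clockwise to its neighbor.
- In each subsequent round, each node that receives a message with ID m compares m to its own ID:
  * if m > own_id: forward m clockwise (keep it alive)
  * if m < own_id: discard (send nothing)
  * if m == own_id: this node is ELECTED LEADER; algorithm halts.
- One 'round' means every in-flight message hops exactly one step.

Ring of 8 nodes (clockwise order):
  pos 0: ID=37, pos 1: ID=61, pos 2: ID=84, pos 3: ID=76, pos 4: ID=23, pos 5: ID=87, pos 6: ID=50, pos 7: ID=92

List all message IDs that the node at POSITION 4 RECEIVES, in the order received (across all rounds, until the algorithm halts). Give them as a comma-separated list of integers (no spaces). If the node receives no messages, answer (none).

Round 1: pos1(id61) recv 37: drop; pos2(id84) recv 61: drop; pos3(id76) recv 84: fwd; pos4(id23) recv 76: fwd; pos5(id87) recv 23: drop; pos6(id50) recv 87: fwd; pos7(id92) recv 50: drop; pos0(id37) recv 92: fwd
Round 2: pos4(id23) recv 84: fwd; pos5(id87) recv 76: drop; pos7(id92) recv 87: drop; pos1(id61) recv 92: fwd
Round 3: pos5(id87) recv 84: drop; pos2(id84) recv 92: fwd
Round 4: pos3(id76) recv 92: fwd
Round 5: pos4(id23) recv 92: fwd
Round 6: pos5(id87) recv 92: fwd
Round 7: pos6(id50) recv 92: fwd
Round 8: pos7(id92) recv 92: ELECTED

Answer: 76,84,92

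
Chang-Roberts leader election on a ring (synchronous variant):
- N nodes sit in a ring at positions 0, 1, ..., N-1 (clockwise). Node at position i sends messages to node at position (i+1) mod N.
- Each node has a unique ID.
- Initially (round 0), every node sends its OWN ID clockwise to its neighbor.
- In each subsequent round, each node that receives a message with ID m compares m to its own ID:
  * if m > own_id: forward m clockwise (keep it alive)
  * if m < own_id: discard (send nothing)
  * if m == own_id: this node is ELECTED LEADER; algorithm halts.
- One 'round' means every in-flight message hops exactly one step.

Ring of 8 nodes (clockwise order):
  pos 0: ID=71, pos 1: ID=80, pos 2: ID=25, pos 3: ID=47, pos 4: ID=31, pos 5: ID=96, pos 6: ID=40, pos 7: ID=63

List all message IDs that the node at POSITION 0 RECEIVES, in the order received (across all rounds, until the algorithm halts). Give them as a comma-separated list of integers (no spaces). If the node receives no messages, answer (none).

Round 1: pos1(id80) recv 71: drop; pos2(id25) recv 80: fwd; pos3(id47) recv 25: drop; pos4(id31) recv 47: fwd; pos5(id96) recv 31: drop; pos6(id40) recv 96: fwd; pos7(id63) recv 40: drop; pos0(id71) recv 63: drop
Round 2: pos3(id47) recv 80: fwd; pos5(id96) recv 47: drop; pos7(id63) recv 96: fwd
Round 3: pos4(id31) recv 80: fwd; pos0(id71) recv 96: fwd
Round 4: pos5(id96) recv 80: drop; pos1(id80) recv 96: fwd
Round 5: pos2(id25) recv 96: fwd
Round 6: pos3(id47) recv 96: fwd
Round 7: pos4(id31) recv 96: fwd
Round 8: pos5(id96) recv 96: ELECTED

Answer: 63,96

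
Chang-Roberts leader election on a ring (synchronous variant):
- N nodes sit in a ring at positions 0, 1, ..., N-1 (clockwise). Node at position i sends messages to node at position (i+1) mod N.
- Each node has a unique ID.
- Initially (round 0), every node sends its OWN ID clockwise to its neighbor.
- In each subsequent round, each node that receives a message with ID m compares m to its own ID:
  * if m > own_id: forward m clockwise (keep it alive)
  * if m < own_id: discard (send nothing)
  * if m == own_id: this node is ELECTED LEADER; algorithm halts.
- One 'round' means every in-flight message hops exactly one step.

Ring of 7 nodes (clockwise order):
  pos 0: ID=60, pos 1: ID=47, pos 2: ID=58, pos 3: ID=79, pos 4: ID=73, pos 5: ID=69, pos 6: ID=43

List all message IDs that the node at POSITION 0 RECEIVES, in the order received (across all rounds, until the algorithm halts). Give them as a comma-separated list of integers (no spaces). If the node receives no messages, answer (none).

Round 1: pos1(id47) recv 60: fwd; pos2(id58) recv 47: drop; pos3(id79) recv 58: drop; pos4(id73) recv 79: fwd; pos5(id69) recv 73: fwd; pos6(id43) recv 69: fwd; pos0(id60) recv 43: drop
Round 2: pos2(id58) recv 60: fwd; pos5(id69) recv 79: fwd; pos6(id43) recv 73: fwd; pos0(id60) recv 69: fwd
Round 3: pos3(id79) recv 60: drop; pos6(id43) recv 79: fwd; pos0(id60) recv 73: fwd; pos1(id47) recv 69: fwd
Round 4: pos0(id60) recv 79: fwd; pos1(id47) recv 73: fwd; pos2(id58) recv 69: fwd
Round 5: pos1(id47) recv 79: fwd; pos2(id58) recv 73: fwd; pos3(id79) recv 69: drop
Round 6: pos2(id58) recv 79: fwd; pos3(id79) recv 73: drop
Round 7: pos3(id79) recv 79: ELECTED

Answer: 43,69,73,79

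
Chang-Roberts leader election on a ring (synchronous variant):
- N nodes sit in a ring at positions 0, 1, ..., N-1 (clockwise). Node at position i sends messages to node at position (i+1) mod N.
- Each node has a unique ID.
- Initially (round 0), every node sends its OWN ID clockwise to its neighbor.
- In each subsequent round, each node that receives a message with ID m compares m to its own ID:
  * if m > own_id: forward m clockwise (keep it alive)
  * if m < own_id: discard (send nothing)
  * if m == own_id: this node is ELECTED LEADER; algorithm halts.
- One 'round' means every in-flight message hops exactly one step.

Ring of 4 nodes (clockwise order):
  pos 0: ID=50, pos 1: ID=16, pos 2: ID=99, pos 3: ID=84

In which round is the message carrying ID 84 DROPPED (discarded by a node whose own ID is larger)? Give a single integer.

Answer: 3

Derivation:
Round 1: pos1(id16) recv 50: fwd; pos2(id99) recv 16: drop; pos3(id84) recv 99: fwd; pos0(id50) recv 84: fwd
Round 2: pos2(id99) recv 50: drop; pos0(id50) recv 99: fwd; pos1(id16) recv 84: fwd
Round 3: pos1(id16) recv 99: fwd; pos2(id99) recv 84: drop
Round 4: pos2(id99) recv 99: ELECTED
Message ID 84 originates at pos 3; dropped at pos 2 in round 3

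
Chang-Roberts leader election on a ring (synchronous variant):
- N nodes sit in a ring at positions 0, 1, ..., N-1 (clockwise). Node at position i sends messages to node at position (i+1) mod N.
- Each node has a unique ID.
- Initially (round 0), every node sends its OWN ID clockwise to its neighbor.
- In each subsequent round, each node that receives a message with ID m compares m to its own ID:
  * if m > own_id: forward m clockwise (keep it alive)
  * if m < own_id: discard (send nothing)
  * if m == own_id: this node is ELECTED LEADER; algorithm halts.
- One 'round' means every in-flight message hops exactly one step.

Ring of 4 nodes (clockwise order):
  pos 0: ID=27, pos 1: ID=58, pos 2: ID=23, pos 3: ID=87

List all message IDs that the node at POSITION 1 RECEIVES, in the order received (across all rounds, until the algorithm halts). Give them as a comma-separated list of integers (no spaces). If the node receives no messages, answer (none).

Answer: 27,87

Derivation:
Round 1: pos1(id58) recv 27: drop; pos2(id23) recv 58: fwd; pos3(id87) recv 23: drop; pos0(id27) recv 87: fwd
Round 2: pos3(id87) recv 58: drop; pos1(id58) recv 87: fwd
Round 3: pos2(id23) recv 87: fwd
Round 4: pos3(id87) recv 87: ELECTED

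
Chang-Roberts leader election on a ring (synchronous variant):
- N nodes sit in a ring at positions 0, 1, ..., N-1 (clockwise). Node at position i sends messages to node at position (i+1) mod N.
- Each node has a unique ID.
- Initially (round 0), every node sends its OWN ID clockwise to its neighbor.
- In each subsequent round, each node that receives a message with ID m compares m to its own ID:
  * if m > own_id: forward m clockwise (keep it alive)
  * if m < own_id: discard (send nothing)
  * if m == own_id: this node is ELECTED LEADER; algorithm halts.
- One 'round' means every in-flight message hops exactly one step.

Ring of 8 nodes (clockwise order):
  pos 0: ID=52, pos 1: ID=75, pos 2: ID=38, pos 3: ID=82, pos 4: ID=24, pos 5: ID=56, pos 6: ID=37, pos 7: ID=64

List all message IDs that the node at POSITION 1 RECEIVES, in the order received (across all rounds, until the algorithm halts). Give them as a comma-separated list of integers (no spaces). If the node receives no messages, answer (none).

Round 1: pos1(id75) recv 52: drop; pos2(id38) recv 75: fwd; pos3(id82) recv 38: drop; pos4(id24) recv 82: fwd; pos5(id56) recv 24: drop; pos6(id37) recv 56: fwd; pos7(id64) recv 37: drop; pos0(id52) recv 64: fwd
Round 2: pos3(id82) recv 75: drop; pos5(id56) recv 82: fwd; pos7(id64) recv 56: drop; pos1(id75) recv 64: drop
Round 3: pos6(id37) recv 82: fwd
Round 4: pos7(id64) recv 82: fwd
Round 5: pos0(id52) recv 82: fwd
Round 6: pos1(id75) recv 82: fwd
Round 7: pos2(id38) recv 82: fwd
Round 8: pos3(id82) recv 82: ELECTED

Answer: 52,64,82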